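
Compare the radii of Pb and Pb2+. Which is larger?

Pb

Forming Pb2+ removes 2 electrons from Pb. Fewer electrons for the same nuclear charge means less shielding and a higher Z_eff on the remaining electrons.
A cation is smaller than its parent atom: Pb2+ < Pb.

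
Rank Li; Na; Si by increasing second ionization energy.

Si < Na < Li

IE_2 is the cost of taking one more electron from the +1 cation: Li⁺ is the bare [He] core; Na⁺ is the bare [Ne] core; Si⁺ still has 3 valence electrons.
Core electrons are held far more tightly than valence electrons, so Na and Li top the IE_2 order.
Approximate IE_2 values (kJ/mol): Li 7298, Na 4562, Si 1577.
Hence IE_2: Si < Na < Li.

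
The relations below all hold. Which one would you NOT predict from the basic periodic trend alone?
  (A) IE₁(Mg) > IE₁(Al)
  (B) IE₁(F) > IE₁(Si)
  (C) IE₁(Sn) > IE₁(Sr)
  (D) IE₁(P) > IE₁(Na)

(A)

The general trend: IE₁ increases across a period and decreases down a group.
(A) Mg (period 3, group 2) vs Al (period 3, group 13): the stated order contradicts the simple trend.
(B) F (period 2, group 17) vs Si (period 3, group 14): the stated order agrees with the simple trend.
(C) Sn (period 5, group 14) vs Sr (period 5, group 2): the stated order agrees with the simple trend.
(D) P (period 3, group 15) vs Na (period 3, group 1): the stated order agrees with the simple trend.
The exception is (A): Al's single 3p electron is easier to remove than one from Mg's filled 3s².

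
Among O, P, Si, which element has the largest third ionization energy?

O

Consider each +2 ion: O²⁺ still has 4 valence electrons; P²⁺ still has 3 valence electrons; Si²⁺ still has 2 valence electrons.
All are still removing valence electrons, so compare the +2 ions as you would atoms: IE_3 generally rises across a period (higher Z_eff) and falls down a group (larger shell), subject to the usual subshell exceptions.
Valence configurations: O²⁺ [He]2s²2p², P²⁺ [Ne]3s²3p¹, Si²⁺ [Ne]3s².
P²⁺ loses a lone 3p electron whereas Si²⁺ must break into a filled 3s² pair, so IE_3(Si) > IE_3(P) even though P has the higher nuclear charge.
The numbers (kJ/mol): O 5300, P 2914, Si 3232.
Putting it together, IE_3: P < Si < O.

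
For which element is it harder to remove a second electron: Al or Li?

Li

The second ionization energy removes an electron from the +1 ion. For each element: Al⁺ still has 2 valence electrons; Li⁺ is the bare [He] core.
Core electrons are held far more tightly than valence electrons, so Li tops the IE_2 order.
Tabulated IE_2 (kJ/mol): Al 1817, Li 7298.
Overall IE_2 order: Al < Li.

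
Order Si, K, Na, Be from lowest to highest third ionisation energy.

The third ionization energy removes an electron from the +2 ion. For each element: Si²⁺ still has 2 valence electrons; K²⁺ is already 1 electron into the core; Na²⁺ is already 1 electron into the core; Be²⁺ is the bare [He] core.
Core electrons are held far more tightly than valence electrons, so K, Na and Be top the IE_3 order.
Approximate IE_3 values (kJ/mol): Si 3232, K 4420, Na 6910, Be 14849.
Hence IE_3: Si < K < Na < Be.

Si < K < Na < Be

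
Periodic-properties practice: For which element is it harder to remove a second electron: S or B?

The second ionization energy removes an electron from the +1 ion. For each element: S⁺ still has 5 valence electrons; B⁺ still has 2 valence electrons.
All are still removing valence electrons, so compare the +1 ions as you would atoms: IE_2 generally rises across a period (higher Z_eff) and falls down a group (larger shell), subject to the usual subshell exceptions.
Valence configurations: S⁺ [Ne]3s²3p³, B⁺ [He]2s².
Approximate IE_2 values (kJ/mol): S 2252, B 2427.
Overall IE_2 order: S < B.

B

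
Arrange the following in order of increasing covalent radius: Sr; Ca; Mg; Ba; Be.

Be is in period 2, group 2; Mg is in period 3, group 2; Ca is in period 4, group 2; Sr is in period 5, group 2; Ba is in period 6, group 2.
Moving right in a period, electrons are added to the same shell under a stronger nuclear pull, so atoms get smaller; moving down, a new shell is opened and atoms get larger.
All are in group 2, so atomic radius increases down the group.
So from smallest to largest: Be < Mg < Ca < Sr < Ba.

Be < Mg < Ca < Sr < Ba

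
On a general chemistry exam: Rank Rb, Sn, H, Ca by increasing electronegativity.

Electronegativity increases across a period and decreases down a group, tracking effective nuclear charge and atomic size.
These span different periods and groups, so the two trends combine.
Ca > Rb: both effects reinforce here, so Ca is clearly the higher of the two.
Sn > Ca: period and group pull opposite ways; the across-period shift dominates (1.96 vs 1.00).
H > Sn: period and group pull opposite ways; the down-group shift dominates (2.20 vs 1.96).
Approximate values (Pauling): H 2.20, Ca 1.00, Rb 0.82, Sn 1.96.
So from lowest to highest: Rb < Ca < Sn < H.

Rb, Ca, Sn, H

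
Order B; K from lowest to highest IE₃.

B, K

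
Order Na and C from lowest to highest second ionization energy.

C < Na

The second ionization energy removes an electron from the +1 ion. For each element: Na⁺ is the bare [Ne] core; C⁺ still has 3 valence electrons.
Breaking into a closed-shell core is much more expensive than removing a leftover valence electron — Na has the largest IE_2 here.
Approximate IE_2 values (kJ/mol): Na 4562, C 2353.
So the second ionization energies run C < Na.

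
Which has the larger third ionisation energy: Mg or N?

Mg

After 2 electrons have been removed, what remains? Mg²⁺ is the bare [Ne] core; N²⁺ still has 3 valence electrons.
Breaking into a closed-shell core is much more expensive than removing a leftover valence electron — Mg has the largest IE_3 here.
Approximate IE_3 values (kJ/mol): Mg 7733, N 4578.
Hence IE_3: N < Mg.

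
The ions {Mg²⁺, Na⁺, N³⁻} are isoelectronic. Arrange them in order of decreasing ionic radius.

All of these have 10 electrons, so size is governed by nuclear charge alone: the more protons, the stronger the pull on the same electron cloud, and the smaller the ion.
Nuclear charges: Mg²⁺ (Z=12), Na⁺ (Z=11), N³⁻ (Z=7).
Largest to smallest: N³⁻ > Na⁺ > Mg²⁺.

N³⁻ > Na⁺ > Mg²⁺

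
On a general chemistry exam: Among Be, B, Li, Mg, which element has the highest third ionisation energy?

Be

The third ionization energy removes an electron from the +2 ion. For each element: Be²⁺ is the bare [He] core; B²⁺ still has 1 valence electron; Li²⁺ is already 1 electron into the core; Mg²⁺ is the bare [Ne] core.
Breaking into a closed-shell core is much more expensive than removing a leftover valence electron — Mg, Li and Be have the largest IE_3 here.
Approximate IE_3 values (kJ/mol): Be 14849, B 3660, Li 11815, Mg 7733.
Putting it together, IE_3: B < Mg < Li < Be.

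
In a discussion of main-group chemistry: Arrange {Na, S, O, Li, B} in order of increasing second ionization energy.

S < B < O < Na < Li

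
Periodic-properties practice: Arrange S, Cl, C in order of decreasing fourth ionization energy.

Consider each +3 ion: S³⁺ still has 3 valence electrons; Cl³⁺ still has 4 valence electrons; C³⁺ still has 1 valence electron.
All are still removing valence electrons, so compare the +3 ions as you would atoms: IE_4 generally rises across a period (higher Z_eff) and falls down a group (larger shell), subject to the usual subshell exceptions.
Valence configurations: S³⁺ [Ne]3s²3p¹, Cl³⁺ [Ne]3s²3p², C³⁺ [He]2s¹.
Tabulated IE_4 (kJ/mol): S 4556, Cl 5159, C 6223.
So the fourth ionization energies run S < Cl < C.

C > Cl > S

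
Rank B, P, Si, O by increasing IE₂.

Si, P, B, O

Consider each +1 ion: B⁺ still has 2 valence electrons; P⁺ still has 4 valence electrons; Si⁺ still has 3 valence electrons; O⁺ still has 5 valence electrons.
All are still removing valence electrons, so compare the +1 ions as you would atoms: IE_2 generally rises across a period (higher Z_eff) and falls down a group (larger shell), subject to the usual subshell exceptions.
Valence configurations: B⁺ [He]2s², P⁺ [Ne]3s²3p², Si⁺ [Ne]3s²3p¹, O⁺ [He]2s²2p³.
Tabulated IE_2 (kJ/mol): B 2427, P 1907, Si 1577, O 3388.
Overall IE_2 order: Si < P < B < O.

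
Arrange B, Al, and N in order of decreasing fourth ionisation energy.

IE_4 is the cost of taking one more electron from the +3 cation: B³⁺ is the bare [He] core; Al³⁺ is the bare [Ne] core; N³⁺ still has 2 valence electrons.
Pulling an electron out of a noble-gas core costs far more than removing a remaining valence electron, so Al and B sit at the high end of IE_4.
Approximate IE_4 values (kJ/mol): B 25026, Al 11577, N 7475.
Hence IE_4: N < Al < B.

B > Al > N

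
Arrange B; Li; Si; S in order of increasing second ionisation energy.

After 1 electron has been removed, what remains? B⁺ still has 2 valence electrons; Li⁺ is the bare [He] core; Si⁺ still has 3 valence electrons; S⁺ still has 5 valence electrons.
Breaking into a closed-shell core is much more expensive than removing a leftover valence electron — Li has the largest IE_2 here.
Valence configurations: B⁺ [He]2s², Si⁺ [Ne]3s²3p¹, S⁺ [Ne]3s²3p³.
Approximate IE_2 values (kJ/mol): B 2427, Li 7298, Si 1577, S 2252.
Hence IE_2: Si < S < B < Li.

Si < S < B < Li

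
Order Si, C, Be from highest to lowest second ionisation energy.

After 1 electron has been removed, what remains? Si⁺ still has 3 valence electrons; C⁺ still has 3 valence electrons; Be⁺ still has 1 valence electron.
All are still removing valence electrons, so compare the +1 ions as you would atoms: IE_2 generally rises across a period (higher Z_eff) and falls down a group (larger shell), subject to the usual subshell exceptions.
Valence configurations: Si⁺ [Ne]3s²3p¹, C⁺ [He]2s²2p¹, Be⁺ [He]2s¹.
The numbers (kJ/mol): Si 1577, C 2353, Be 1757.
Hence IE_2: Si < Be < C.

C > Be > Si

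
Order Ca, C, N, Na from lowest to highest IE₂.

After 1 electron has been removed, what remains? Ca⁺ still has 1 valence electron; C⁺ still has 3 valence electrons; N⁺ still has 4 valence electrons; Na⁺ is the bare [Ne] core.
Pulling an electron out of a noble-gas core costs far more than removing a remaining valence electron, so Na sits at the high end of IE_2.
Valence configurations: Ca⁺ [Ar]4s¹, C⁺ [He]2s²2p¹, N⁺ [He]2s²2p².
Tabulated IE_2 (kJ/mol): Ca 1145, C 2353, N 2856, Na 4562.
Putting it together, IE_2: Ca < C < N < Na.

Ca < C < N < Na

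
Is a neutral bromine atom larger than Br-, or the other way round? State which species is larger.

Forming Br- adds 1 electron to Br. More electron–electron repulsion in the same shell, with unchanged nuclear charge, lets the cloud expand.
An anion is larger than its parent atom: Br- > Br.

Br-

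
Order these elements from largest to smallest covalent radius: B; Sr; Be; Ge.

Sr > Ge > Be > B

Be is in period 2, group 2; B is in period 2, group 13; Ge is in period 4, group 14; Sr is in period 5, group 2.
Atomic radius shrinks across a period as nuclear charge pulls the same shell inward, and grows down a group as new shells are added.
These span different periods and groups, so the two trends combine.
Be > B: both are in period 2; the period trend gives Be the larger value.
Ge > Be: period and group pull opposite ways; the down-group shift dominates (121 vs 102 pm).
Sr > Ge: both effects reinforce here, so Sr is clearly the larger of the two.
Tabulated atomic radius (pm): Be 102, B 85, Ge 121, Sr 185.
So from largest to smallest: Sr > Ge > Be > B.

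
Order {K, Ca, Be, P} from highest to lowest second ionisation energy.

IE_2 is the cost of taking one more electron from the +1 cation: K⁺ is the bare [Ar] core; Ca⁺ still has 1 valence electron; Be⁺ still has 1 valence electron; P⁺ still has 4 valence electrons.
Pulling an electron out of a noble-gas core costs far more than removing a remaining valence electron, so K sits at the high end of IE_2.
Valence configurations: Ca⁺ [Ar]4s¹, Be⁺ [He]2s¹, P⁺ [Ne]3s²3p².
Tabulated IE_2 (kJ/mol): K 3052, Ca 1145, Be 1757, P 1907.
Overall IE_2 order: Ca < Be < P < K.

K > P > Be > Ca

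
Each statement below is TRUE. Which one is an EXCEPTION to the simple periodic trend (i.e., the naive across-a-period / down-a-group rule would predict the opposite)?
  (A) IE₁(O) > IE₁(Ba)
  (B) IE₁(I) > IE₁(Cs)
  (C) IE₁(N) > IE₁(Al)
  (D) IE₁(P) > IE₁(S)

The general trend: IE₁ increases across a period and decreases down a group.
(A) O (period 2, group 16) vs Ba (period 6, group 2): the stated order agrees with the simple trend.
(B) I (period 5, group 17) vs Cs (period 6, group 1): the stated order agrees with the simple trend.
(C) N (period 2, group 15) vs Al (period 3, group 13): the stated order agrees with the simple trend.
(D) P (period 3, group 15) vs S (period 3, group 16): the stated order contradicts the simple trend.
The exception is (D): S (3p⁴) ionizes more easily than half-filled P (3p³) because the paired 3p electron in S is pushed out by e⁻–e⁻ repulsion.

(D)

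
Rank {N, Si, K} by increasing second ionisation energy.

Si < N < K

After 1 electron has been removed, what remains? N⁺ still has 4 valence electrons; Si⁺ still has 3 valence electrons; K⁺ is the bare [Ar] core.
Breaking into a closed-shell core is much more expensive than removing a leftover valence electron — K has the largest IE_2 here.
Valence configurations: N⁺ [He]2s²2p², Si⁺ [Ne]3s²3p¹.
Approximate IE_2 values (kJ/mol): N 2856, Si 1577, K 3052.
Putting it together, IE_2: Si < N < K.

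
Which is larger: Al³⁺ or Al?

Forming Al³⁺ removes 3 electrons from Al. Fewer electrons for the same nuclear charge means less shielding and a higher Z_eff on the remaining electrons, and for main-group metals the entire outer shell is lost.
A cation is smaller than its parent atom: Al³⁺ < Al.

Al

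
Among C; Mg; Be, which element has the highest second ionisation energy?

The second ionization energy removes an electron from the +1 ion. For each element: C⁺ still has 3 valence electrons; Mg⁺ still has 1 valence electron; Be⁺ still has 1 valence electron.
All are still removing valence electrons, so compare the +1 ions as you would atoms: IE_2 generally rises across a period (higher Z_eff) and falls down a group (larger shell), subject to the usual subshell exceptions.
Valence configurations: C⁺ [He]2s²2p¹, Mg⁺ [Ne]3s¹, Be⁺ [He]2s¹.
Tabulated IE_2 (kJ/mol): C 2353, Mg 1451, Be 1757.
Putting it together, IE_2: Mg < Be < C.

C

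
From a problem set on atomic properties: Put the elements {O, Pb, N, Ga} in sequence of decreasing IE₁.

N, O, Pb, Ga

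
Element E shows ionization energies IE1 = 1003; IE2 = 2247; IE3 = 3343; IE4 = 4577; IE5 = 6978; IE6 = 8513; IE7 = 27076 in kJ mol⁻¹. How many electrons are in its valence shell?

Look for the largest jump between consecutive ionization energies: IE7/IE6 ≈ 3.2, far larger than any earlier ratio.
That jump marks the point where a core electron is being removed. So the atom has 6 valence electrons.

6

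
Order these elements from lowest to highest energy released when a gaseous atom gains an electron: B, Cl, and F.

B < F < Cl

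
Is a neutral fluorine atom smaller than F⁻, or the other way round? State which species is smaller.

F

Forming F⁻ adds 1 electron to F. More electron–electron repulsion in the same shell, with unchanged nuclear charge, lets the cloud expand.
An anion is larger than its parent atom: F⁻ > F.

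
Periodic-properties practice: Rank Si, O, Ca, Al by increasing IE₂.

Consider each +1 ion: Si⁺ still has 3 valence electrons; O⁺ still has 5 valence electrons; Ca⁺ still has 1 valence electron; Al⁺ still has 2 valence electrons.
All are still removing valence electrons, so compare the +1 ions as you would atoms: IE_2 generally rises across a period (higher Z_eff) and falls down a group (larger shell), subject to the usual subshell exceptions.
Valence configurations: Si⁺ [Ne]3s²3p¹, O⁺ [He]2s²2p³, Ca⁺ [Ar]4s¹, Al⁺ [Ne]3s².
Si⁺ loses a lone 3p electron whereas Al⁺ must break into a filled 3s² pair, so IE_2(Al) > IE_2(Si) even though Si has the higher nuclear charge.
Approximate IE_2 values (kJ/mol): Si 1577, O 3388, Ca 1145, Al 1817.
Hence IE_2: Ca < Si < Al < O.

Ca, Si, Al, O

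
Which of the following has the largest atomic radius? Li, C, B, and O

Li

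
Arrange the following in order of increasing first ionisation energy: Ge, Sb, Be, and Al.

Al < Ge < Sb < Be

Be is in period 2, group 2; Al is in period 3, group 13; Ge is in period 4, group 14; Sb is in period 5, group 15.
IE₁ increases left→right with effective nuclear charge and decreases top→bottom as the valence shell moves farther out.
A diagonal step moves right (one effect) and down (the opposite effect) at once.
Ge > Al: the two effects oppose for this pair; the across-period effect wins (762 vs 578 kJ/mol).
Sb > Ge: the two effects oppose for this pair; the across-period effect wins (831 vs 762 kJ/mol).
Be > Sb: period and group pull opposite ways; the down-group shift dominates (900 vs 831 kJ/mol).
Approximate values (kJ/mol): Be 900, Al 578, Ge 762, Sb 831.
So from lowest to highest: Al < Ge < Sb < Be.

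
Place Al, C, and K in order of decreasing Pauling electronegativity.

EN rises left→right (higher Z_eff, smaller atoms) and falls top→bottom (larger, more shielded atoms).
These span different periods and groups, so the two trends combine.
Al > K: both effects reinforce here, so Al is clearly the higher of the two.
C > Al: relative to Al, both the across-period and down-group shifts push C's electronegativity up.
Approximate values (Pauling): C 2.55, Al 1.61, K 0.82.
So from highest to lowest: C > Al > K.

C > Al > K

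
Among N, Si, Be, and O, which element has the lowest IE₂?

After 1 electron has been removed, what remains? N⁺ still has 4 valence electrons; Si⁺ still has 3 valence electrons; Be⁺ still has 1 valence electron; O⁺ still has 5 valence electrons.
All are still removing valence electrons, so compare the +1 ions as you would atoms: IE_2 generally rises across a period (higher Z_eff) and falls down a group (larger shell), subject to the usual subshell exceptions.
Valence configurations: N⁺ [He]2s²2p², Si⁺ [Ne]3s²3p¹, Be⁺ [He]2s¹, O⁺ [He]2s²2p³.
Tabulated IE_2 (kJ/mol): N 2856, Si 1577, Be 1757, O 3388.
Putting it together, IE_2: Si < Be < N < O.

Si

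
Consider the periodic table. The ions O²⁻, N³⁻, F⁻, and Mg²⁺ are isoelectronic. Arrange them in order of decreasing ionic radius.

N³⁻, O²⁻, F⁻, Mg²⁺

All of these have 10 electrons, so size is governed by nuclear charge alone: the more protons, the stronger the pull on the same electron cloud, and the smaller the ion.
Nuclear charges: Mg²⁺ (Z=12), F⁻ (Z=9), O²⁻ (Z=8), N³⁻ (Z=7).
Largest to smallest: N³⁻ > O²⁻ > F⁻ > Mg²⁺.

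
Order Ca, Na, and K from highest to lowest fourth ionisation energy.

After 3 electrons have been removed, what remains? Ca³⁺ is already 1 electron into the core; Na³⁺ is already 2 electrons into the core; K³⁺ is already 2 electrons into the core.
All of these are removing an electron from a noble-gas core or deeper; the smaller core (lower principal quantum number) is held far more tightly, and within a period the higher nuclear charge binds the same core more tightly.
Tabulated IE_4 (kJ/mol): Ca 6491, Na 9543, K 5877.
Overall IE_4 order: K < Ca < Na.

Na, Ca, K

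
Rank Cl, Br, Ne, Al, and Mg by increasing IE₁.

First ionization energy rises across a period (greater Z_eff holds electrons more tightly) and falls down a group (valence electrons are farther from the nucleus).
Neither a single period nor a single group — weigh both effects.
Mg > Al: this pair runs against the simple trend — see the exception note.
Br > Mg: period and group pull opposite ways; the across-period shift dominates (1140 vs 738 kJ/mol).
Cl > Br: Cl sits above Br in group 17, so the down-group effect alone puts Cl higher.
Ne > Cl: both effects reinforce here, so Ne is clearly the higher of the two.
Note the exception: Mg has a higher first ionization energy than Al, contrary to the simple trend — Al's single 3p electron is easier to remove than one from Mg's filled 3s².
For reference (kJ/mol): Ne 2081, Mg 738, Al 578, Cl 1251, Br 1140.
So from lowest to highest: Al < Mg < Br < Cl < Ne.

Al, Mg, Br, Cl, Ne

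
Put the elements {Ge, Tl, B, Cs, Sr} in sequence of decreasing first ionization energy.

IE₁ increases left→right with effective nuclear charge and decreases top→bottom as the valence shell moves farther out.
These span different periods and groups, so the two trends combine.
Sr > Cs: both effects reinforce here, so Sr is clearly the higher of the two.
Tl > Sr: the two effects oppose for this pair; the across-period effect wins (589 vs 550 kJ/mol).
Ge > Tl: both effects reinforce here, so Ge is clearly the higher of the two.
B > Ge: the two effects oppose for this pair; the down-group effect wins (801 vs 762 kJ/mol).
Approximate values (kJ/mol): B 801, Ge 762, Sr 550, Cs 376, Tl 589.
So from highest to lowest: B > Ge > Tl > Sr > Cs.

B > Ge > Tl > Sr > Cs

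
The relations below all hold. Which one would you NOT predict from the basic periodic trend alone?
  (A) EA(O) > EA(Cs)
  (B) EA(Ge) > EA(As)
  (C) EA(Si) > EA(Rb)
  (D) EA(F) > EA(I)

(B)

The general trend: electron affinity increases across a period and decreases down a group.
(A) O (period 2, group 16) vs Cs (period 6, group 1): the stated order agrees with the simple trend.
(B) Ge (period 4, group 14) vs As (period 4, group 15): the stated order contradicts the simple trend.
(C) Si (period 3, group 14) vs Rb (period 5, group 1): the stated order agrees with the simple trend.
(D) F (period 2, group 17) vs I (period 5, group 17): the stated order agrees with the simple trend.
The exception is (B): adding an electron to As's half-filled 4p³ is unfavourable, so Ge (4p²) has the more exothermic EA.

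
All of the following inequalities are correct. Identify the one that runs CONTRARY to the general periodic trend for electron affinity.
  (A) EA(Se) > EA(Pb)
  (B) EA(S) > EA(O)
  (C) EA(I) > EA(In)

The general trend: electron affinity increases across a period and decreases down a group.
(A) Se (period 4, group 16) vs Pb (period 6, group 14): the stated order agrees with the simple trend.
(B) S (period 3, group 16) vs O (period 2, group 16): the stated order contradicts the simple trend.
(C) I (period 5, group 17) vs In (period 5, group 13): the stated order agrees with the simple trend.
The exception is (B): the compact 2p subshell of O repels the added electron more than S's larger 3p does.

(B)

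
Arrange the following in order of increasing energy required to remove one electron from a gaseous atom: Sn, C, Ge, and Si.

Sn, Ge, Si, C

Removing the outermost electron gets harder across a period and easier down a group.
All are in group 14, so first ionization energy increases up the group.
So from lowest to highest: Sn < Ge < Si < C.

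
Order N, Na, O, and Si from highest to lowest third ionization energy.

Consider each +2 ion: N²⁺ still has 3 valence electrons; Na²⁺ is already 1 electron into the core; O²⁺ still has 4 valence electrons; Si²⁺ still has 2 valence electrons.
Core electrons are held far more tightly than valence electrons, so Na tops the IE_3 order.
Valence configurations: N²⁺ [He]2s²2p¹, O²⁺ [He]2s²2p², Si²⁺ [Ne]3s².
The numbers (kJ/mol): N 4578, Na 6910, O 5300, Si 3232.
Overall IE_3 order: Si < N < O < Na.

Na > O > N > Si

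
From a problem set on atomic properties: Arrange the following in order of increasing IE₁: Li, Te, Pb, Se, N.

Li is in period 2, group 1; N is in period 2, group 15; Se is in period 4, group 16; Te is in period 5, group 16; Pb is in period 6, group 14.
IE₁ increases left→right with effective nuclear charge and decreases top→bottom as the valence shell moves farther out.
These span different periods and groups, so the two trends combine.
Pb > Li: the two effects oppose for this pair; the across-period effect wins (716 vs 520 kJ/mol).
Te > Pb: relative to Pb, both the across-period and down-group shifts push Te's first ionization energy up.
Se > Te: they share group 16; the group trend gives Se the larger value.
N > Se: period and group pull opposite ways; the down-group shift dominates (1402 vs 941 kJ/mol).
For reference (kJ/mol): Li 520, N 1402, Se 941, Te 869, Pb 716.
So from lowest to highest: Li < Pb < Te < Se < N.

Li < Pb < Te < Se < N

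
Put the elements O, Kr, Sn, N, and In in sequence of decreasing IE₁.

N > Kr > O > Sn > In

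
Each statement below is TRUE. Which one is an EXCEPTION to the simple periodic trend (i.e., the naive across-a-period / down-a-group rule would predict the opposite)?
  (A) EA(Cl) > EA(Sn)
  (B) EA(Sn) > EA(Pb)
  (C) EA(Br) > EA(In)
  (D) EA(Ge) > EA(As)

(D)

The general trend: electron affinity increases across a period and decreases down a group.
(A) Cl (period 3, group 17) vs Sn (period 5, group 14): the stated order agrees with the simple trend.
(B) Sn (period 5, group 14) vs Pb (period 6, group 14): the stated order agrees with the simple trend.
(C) Br (period 4, group 17) vs In (period 5, group 13): the stated order agrees with the simple trend.
(D) Ge (period 4, group 14) vs As (period 4, group 15): the stated order contradicts the simple trend.
The exception is (D): adding an electron to As's half-filled 4p³ is unfavourable, so Ge (4p²) has the more exothermic EA.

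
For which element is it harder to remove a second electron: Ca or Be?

Be

The second ionization energy removes an electron from the +1 ion. For each element: Ca⁺ still has 1 valence electron; Be⁺ still has 1 valence electron.
All are still removing valence electrons, so compare the +1 ions as you would atoms: IE_2 generally rises across a period (higher Z_eff) and falls down a group (larger shell), subject to the usual subshell exceptions.
Valence configurations: Ca⁺ [Ar]4s¹, Be⁺ [He]2s¹.
The numbers (kJ/mol): Ca 1145, Be 1757.
So the second ionization energies run Ca < Be.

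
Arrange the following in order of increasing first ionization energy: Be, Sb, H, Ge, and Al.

Al < Ge < Sb < Be < H

H is in period 1, group 1; Be is in period 2, group 2; Al is in period 3, group 13; Ge is in period 4, group 14; Sb is in period 5, group 15.
First ionization energy rises across a period (greater Z_eff holds electrons more tightly) and falls down a group (valence electrons are farther from the nucleus).
A diagonal step moves right (one effect) and down (the opposite effect) at once.
Ge > Al: period and group pull opposite ways; the across-period shift dominates (762 vs 578 kJ/mol).
Sb > Ge: the two effects oppose for this pair; the across-period effect wins (831 vs 762 kJ/mol).
Be > Sb: period and group pull opposite ways; the down-group shift dominates (900 vs 831 kJ/mol).
H > Be: period and group pull opposite ways; the down-group shift dominates (1312 vs 900 kJ/mol).
For reference (kJ/mol): H 1312, Be 900, Al 578, Ge 762, Sb 831.
So from lowest to highest: Al < Ge < Sb < Be < H.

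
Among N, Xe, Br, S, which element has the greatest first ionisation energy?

N

N is in period 2, group 15; S is in period 3, group 16; Br is in period 4, group 17; Xe is in period 5, group 18.
First ionization energy rises across a period (greater Z_eff holds electrons more tightly) and falls down a group (valence electrons are farther from the nucleus).
A diagonal step moves right (one effect) and down (the opposite effect) at once.
Br > S: the two effects oppose for this pair; the across-period effect wins (1140 vs 1000 kJ/mol).
Xe > Br: the two effects oppose for this pair; the across-period effect wins (1170 vs 1140 kJ/mol).
N > Xe: the two effects oppose for this pair; the down-group effect wins (1402 vs 1170 kJ/mol).
Approximate values (kJ/mol): N 1402, S 1000, Br 1140, Xe 1170.
The greatest first ionisation energy among these belongs to N.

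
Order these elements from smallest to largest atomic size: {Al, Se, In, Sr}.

Al is in period 3, group 13; Se is in period 4, group 16; Sr is in period 5, group 2; In is in period 5, group 13.
Atomic radius shrinks across a period as nuclear charge pulls the same shell inward, and grows down a group as new shells are added.
Neither a single period nor a single group — weigh both effects.
Al > Se: the two effects oppose for this pair; the across-period effect wins (126 vs 116 pm).
In > Al: In sits below Al in group 13, so the down-group effect alone puts In larger.
Sr > In: both are in period 5; the period trend gives Sr the larger value.
Approximate values (pm): Al 126, Se 116, Sr 185, In 142.
So from smallest to largest: Se < Al < In < Sr.

Se, Al, In, Sr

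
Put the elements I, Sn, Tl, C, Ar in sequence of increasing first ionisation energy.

Tl < Sn < I < C < Ar

C is in period 2, group 14; Ar is in period 3, group 18; Sn is in period 5, group 14; I is in period 5, group 17; Tl is in period 6, group 13.
First ionization energy rises across a period (greater Z_eff holds electrons more tightly) and falls down a group (valence electrons are farther from the nucleus).
These span different periods and groups, so the two trends combine.
Sn > Tl: relative to Tl, both the across-period and down-group shifts push Sn's first ionization energy up.
I > Sn: both are in period 5; the period trend gives I the larger value.
C > I: period and group pull opposite ways; the down-group shift dominates (1086 vs 1008 kJ/mol).
Ar > C: period and group pull opposite ways; the across-period shift dominates (1521 vs 1086 kJ/mol).
For reference (kJ/mol): C 1086, Ar 1521, Sn 709, I 1008, Tl 589.
So from lowest to highest: Tl < Sn < I < C < Ar.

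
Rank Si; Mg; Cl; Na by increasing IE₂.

Mg < Si < Cl < Na

IE_2 is the cost of taking one more electron from the +1 cation: Si⁺ still has 3 valence electrons; Mg⁺ still has 1 valence electron; Cl⁺ still has 6 valence electrons; Na⁺ is the bare [Ne] core.
Breaking into a closed-shell core is much more expensive than removing a leftover valence electron — Na has the largest IE_2 here.
Valence configurations: Si⁺ [Ne]3s²3p¹, Mg⁺ [Ne]3s¹, Cl⁺ [Ne]3s²3p⁴.
Tabulated IE_2 (kJ/mol): Si 1577, Mg 1451, Cl 2298, Na 4562.
Putting it together, IE_2: Mg < Si < Cl < Na.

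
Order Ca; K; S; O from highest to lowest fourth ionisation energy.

IE_4 is the cost of taking one more electron from the +3 cation: Ca³⁺ is already 1 electron into the core; K³⁺ is already 2 electrons into the core; S³⁺ still has 3 valence electrons; O³⁺ still has 3 valence electrons.
Usually core removal costs more than valence removal, but here the competition is close: a tightly held n=2 valence electron can cost more to remove than an n=3 core electron, so the actual values have to decide it.
Valence configurations: S³⁺ [Ne]3s²3p¹, O³⁺ [He]2s²2p¹.
Approximate IE_4 values (kJ/mol): Ca 6491, K 5877, S 4556, O 7469.
Hence IE_4: S < K < Ca < O.

O > Ca > K > S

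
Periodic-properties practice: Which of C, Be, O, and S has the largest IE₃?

Be

The third ionization energy removes an electron from the +2 ion. For each element: C²⁺ still has 2 valence electrons; Be²⁺ is the bare [He] core; O²⁺ still has 4 valence electrons; S²⁺ still has 4 valence electrons.
Breaking into a closed-shell core is much more expensive than removing a leftover valence electron — Be has the largest IE_3 here.
Valence configurations: C²⁺ [He]2s², O²⁺ [He]2s²2p², S²⁺ [Ne]3s²3p².
Tabulated IE_3 (kJ/mol): C 4620, Be 14849, O 5300, S 3357.
Overall IE_3 order: S < C < O < Be.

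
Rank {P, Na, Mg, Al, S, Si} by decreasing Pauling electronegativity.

Electronegativity increases across a period and decreases down a group, tracking effective nuclear charge and atomic size.
All lie in period 3, so electronegativity increases left to right.
So from highest to lowest: S > P > Si > Al > Mg > Na.

S > P > Si > Al > Mg > Na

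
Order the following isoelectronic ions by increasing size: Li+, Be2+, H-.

All of these have 2 electrons, so size is governed by nuclear charge alone: the more protons, the stronger the pull on the same electron cloud, and the smaller the ion.
Nuclear charges: Be2+ (Z=4), Li+ (Z=3), H- (Z=1).
Smallest to largest: Be2+ < Li+ < H-.

Be2+ < Li+ < H-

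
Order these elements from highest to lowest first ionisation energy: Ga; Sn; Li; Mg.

Mg > Sn > Ga > Li

IE₁ increases left→right with effective nuclear charge and decreases top→bottom as the valence shell moves farther out.
A diagonal step moves right (one effect) and down (the opposite effect) at once.
Ga > Li: period and group pull opposite ways; the across-period shift dominates (579 vs 520 kJ/mol).
Sn > Ga: the two effects oppose for this pair; the across-period effect wins (709 vs 579 kJ/mol).
Mg > Sn: the two effects oppose for this pair; the down-group effect wins (738 vs 709 kJ/mol).
Approximate values (kJ/mol): Li 520, Mg 738, Ga 579, Sn 709.
So from highest to lowest: Mg > Sn > Ga > Li.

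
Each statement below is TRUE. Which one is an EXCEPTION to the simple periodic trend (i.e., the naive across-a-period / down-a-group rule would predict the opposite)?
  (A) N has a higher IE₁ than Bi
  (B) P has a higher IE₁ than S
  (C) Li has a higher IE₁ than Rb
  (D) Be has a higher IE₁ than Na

The general trend: IE₁ increases across a period and decreases down a group.
(A) N (period 2, group 15) vs Bi (period 6, group 15): the stated order agrees with the simple trend.
(B) P (period 3, group 15) vs S (period 3, group 16): the stated order contradicts the simple trend.
(C) Li (period 2, group 1) vs Rb (period 5, group 1): the stated order agrees with the simple trend.
(D) Be (period 2, group 2) vs Na (period 3, group 1): the stated order agrees with the simple trend.
The exception is (B): S (3p⁴) ionizes more easily than half-filled P (3p³) because the paired 3p electron in S is pushed out by e⁻–e⁻ repulsion.

(B)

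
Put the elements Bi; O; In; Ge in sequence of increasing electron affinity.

In < Bi < Ge < O

O is in period 2, group 16; Ge is in period 4, group 14; In is in period 5, group 13; Bi is in period 6, group 15.
Adding an electron releases more energy for atoms nearer the top right (short of the noble gases).
Here both period and group differ, so the two effects have to be weighed against each other.
Bi > In: the two effects oppose for this pair; the across-period effect wins (91 vs 29 kJ/mol).
Ge > Bi: period and group pull opposite ways; the down-group shift dominates (119 vs 91 kJ/mol).
O > Ge: relative to Ge, both the across-period and down-group shifts push O's electron affinity up.
For reference (kJ/mol): O 141, Ge 119, In 29, Bi 91.
So from lowest to highest: In < Bi < Ge < O.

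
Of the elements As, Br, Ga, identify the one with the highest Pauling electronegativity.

EN rises left→right (higher Z_eff, smaller atoms) and falls top→bottom (larger, more shielded atoms).
All lie in period 4, so electronegativity increases left to right.
The highest Pauling electronegativity among these belongs to Br.

Br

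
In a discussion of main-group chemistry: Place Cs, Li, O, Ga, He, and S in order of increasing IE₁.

Cs < Li < Ga < S < O < He

He is in period 1, group 18; Li is in period 2, group 1; O is in period 2, group 16; S is in period 3, group 16; Ga is in period 4, group 13; Cs is in period 6, group 1.
Across a period the outer electron is held more tightly (higher IE₁); down a group it sits in a higher shell, more shielded, and comes off more easily.
Neither a single period nor a single group — weigh both effects.
Li > Cs: Li sits above Cs in group 1, so the down-group effect alone puts Li higher.
Ga > Li: the two effects oppose for this pair; the across-period effect wins (579 vs 520 kJ/mol).
S > Ga: both effects reinforce here, so S is clearly the higher of the two.
O > S: they share group 16; the group trend gives O the larger value.
He > O: both effects reinforce here, so He is clearly the higher of the two.
Approximate values (kJ/mol): He 2372, Li 520, O 1314, S 1000, Ga 579, Cs 376.
So from lowest to highest: Cs < Li < Ga < S < O < He.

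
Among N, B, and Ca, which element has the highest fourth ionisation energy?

After 3 electrons have been removed, what remains? N³⁺ still has 2 valence electrons; B³⁺ is the bare [He] core; Ca³⁺ is already 1 electron into the core.
Usually core removal costs more than valence removal, but here the competition is close: a tightly held n=2 valence electron can cost more to remove than an n=3 core electron, so the actual values have to decide it.
Approximate IE_4 values (kJ/mol): N 7475, B 25026, Ca 6491.
So the fourth ionization energies run Ca < N < B.

B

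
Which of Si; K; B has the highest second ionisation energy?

The second ionization energy removes an electron from the +1 ion. For each element: Si⁺ still has 3 valence electrons; K⁺ is the bare [Ar] core; B⁺ still has 2 valence electrons.
Pulling an electron out of a noble-gas core costs far more than removing a remaining valence electron, so K sits at the high end of IE_2.
Valence configurations: Si⁺ [Ne]3s²3p¹, B⁺ [He]2s².
The numbers (kJ/mol): Si 1577, K 3052, B 2427.
Putting it together, IE_2: Si < B < K.

K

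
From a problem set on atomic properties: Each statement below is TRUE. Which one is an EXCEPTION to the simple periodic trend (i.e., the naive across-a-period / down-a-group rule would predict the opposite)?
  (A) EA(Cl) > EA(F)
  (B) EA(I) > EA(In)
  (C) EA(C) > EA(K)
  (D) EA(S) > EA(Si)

(A)

The general trend: electron affinity increases across a period and decreases down a group.
(A) Cl (period 3, group 17) vs F (period 2, group 17): the stated order contradicts the simple trend.
(B) I (period 5, group 17) vs In (period 5, group 13): the stated order agrees with the simple trend.
(C) C (period 2, group 14) vs K (period 4, group 1): the stated order agrees with the simple trend.
(D) S (period 3, group 16) vs Si (period 3, group 14): the stated order agrees with the simple trend.
The exception is (A): F's small 2p subshell makes the incoming electron feel strong e⁻–e⁻ repulsion, so Cl actually releases more energy on gaining an electron.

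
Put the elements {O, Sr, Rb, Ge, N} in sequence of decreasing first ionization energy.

N, O, Ge, Sr, Rb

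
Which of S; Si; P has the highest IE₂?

IE_2 is the cost of taking one more electron from the +1 cation: S⁺ still has 5 valence electrons; Si⁺ still has 3 valence electrons; P⁺ still has 4 valence electrons.
All are still removing valence electrons, so compare the +1 ions as you would atoms: IE_2 generally rises across a period (higher Z_eff) and falls down a group (larger shell), subject to the usual subshell exceptions.
Valence configurations: S⁺ [Ne]3s²3p³, Si⁺ [Ne]3s²3p¹, P⁺ [Ne]3s²3p².
The numbers (kJ/mol): S 2252, Si 1577, P 1907.
Overall IE_2 order: Si < P < S.

S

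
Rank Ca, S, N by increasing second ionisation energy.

Ca < S < N

The second ionization energy removes an electron from the +1 ion. For each element: Ca⁺ still has 1 valence electron; S⁺ still has 5 valence electrons; N⁺ still has 4 valence electrons.
All are still removing valence electrons, so compare the +1 ions as you would atoms: IE_2 generally rises across a period (higher Z_eff) and falls down a group (larger shell), subject to the usual subshell exceptions.
Valence configurations: Ca⁺ [Ar]4s¹, S⁺ [Ne]3s²3p³, N⁺ [He]2s²2p².
Tabulated IE_2 (kJ/mol): Ca 1145, S 2252, N 2856.
So the second ionization energies run Ca < S < N.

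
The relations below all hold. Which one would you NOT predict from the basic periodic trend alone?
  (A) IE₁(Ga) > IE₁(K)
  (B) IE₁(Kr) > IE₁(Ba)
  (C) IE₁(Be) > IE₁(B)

The general trend: first ionization energy increases across a period and decreases down a group.
(A) Ga (period 4, group 13) vs K (period 4, group 1): the stated order agrees with the simple trend.
(B) Kr (period 4, group 18) vs Ba (period 6, group 2): the stated order agrees with the simple trend.
(C) Be (period 2, group 2) vs B (period 2, group 13): the stated order contradicts the simple trend.
The exception is (C): removing B's lone 2p electron is easier than breaking Be's filled 2s².

(C)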